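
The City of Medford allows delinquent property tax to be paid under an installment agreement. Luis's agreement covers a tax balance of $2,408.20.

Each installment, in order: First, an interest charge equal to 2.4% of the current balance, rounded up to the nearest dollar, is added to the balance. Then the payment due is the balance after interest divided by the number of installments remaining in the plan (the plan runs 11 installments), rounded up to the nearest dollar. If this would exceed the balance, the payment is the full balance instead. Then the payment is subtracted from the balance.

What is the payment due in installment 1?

$225.00

# | Opening | Interest | Payment | End bal
1 | $2,408.20 | $58.00 | $225.00 | $2,241.20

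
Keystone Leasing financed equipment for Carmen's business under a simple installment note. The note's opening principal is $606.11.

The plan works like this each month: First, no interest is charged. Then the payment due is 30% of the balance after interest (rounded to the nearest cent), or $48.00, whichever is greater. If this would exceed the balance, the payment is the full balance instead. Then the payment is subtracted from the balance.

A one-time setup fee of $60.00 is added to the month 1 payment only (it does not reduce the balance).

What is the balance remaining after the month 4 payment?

# | Opening | Payment | Fee | End bal
1 | $606.11 | $181.83 | $60.00 | $424.28
2 | $424.28 | $127.28 | — | $297.00
3 | $297.00 | $89.10 | — | $207.90
4 | $207.90 | $62.37 | — | $145.53

$145.53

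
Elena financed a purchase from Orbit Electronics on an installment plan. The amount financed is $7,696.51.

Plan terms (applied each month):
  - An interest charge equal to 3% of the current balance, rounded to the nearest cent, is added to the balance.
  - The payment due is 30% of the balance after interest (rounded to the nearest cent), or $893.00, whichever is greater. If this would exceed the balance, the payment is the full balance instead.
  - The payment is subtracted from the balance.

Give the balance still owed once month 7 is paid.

$0.00

Month 1: opening $7,696.51; interest $230.90 → $7,927.41; payment $2,378.22; balance $5,549.19
Month 2: opening $5,549.19; interest $166.48 → $5,715.67; payment $1,714.70; balance $4,000.97
Month 3: opening $4,000.97; interest $120.03 → $4,121.00; payment $1,236.30; balance $2,884.70
Month 4: opening $2,884.70; interest $86.54 → $2,971.24; payment $893.00; balance $2,078.24
Month 5: opening $2,078.24; interest $62.35 → $2,140.59; payment $893.00; balance $1,247.59
Month 6: opening $1,247.59; interest $37.43 → $1,285.02; payment $893.00; balance $392.02
Month 7: opening $392.02; interest $11.76 → $403.78; payment $403.78; balance $0.00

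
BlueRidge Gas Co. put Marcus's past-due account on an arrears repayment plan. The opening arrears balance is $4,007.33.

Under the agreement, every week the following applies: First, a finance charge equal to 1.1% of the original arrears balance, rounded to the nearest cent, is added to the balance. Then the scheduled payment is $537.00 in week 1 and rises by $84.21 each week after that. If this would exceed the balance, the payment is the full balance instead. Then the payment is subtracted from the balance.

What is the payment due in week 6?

Week 1: opening $4,007.33; interest $44.08 → $4,051.41; payment $537.00; balance $3,514.41
Week 2: opening $3,514.41; interest $44.08 → $3,558.49; payment $621.21; balance $2,937.28
Week 3: opening $2,937.28; interest $44.08 → $2,981.36; payment $705.42; balance $2,275.94
Week 4: opening $2,275.94; interest $44.08 → $2,320.02; payment $789.63; balance $1,530.39
Week 5: opening $1,530.39; interest $44.08 → $1,574.47; payment $873.84; balance $700.63
Week 6: opening $700.63; interest $44.08 → $744.71; payment $744.71; balance $0.00

$744.71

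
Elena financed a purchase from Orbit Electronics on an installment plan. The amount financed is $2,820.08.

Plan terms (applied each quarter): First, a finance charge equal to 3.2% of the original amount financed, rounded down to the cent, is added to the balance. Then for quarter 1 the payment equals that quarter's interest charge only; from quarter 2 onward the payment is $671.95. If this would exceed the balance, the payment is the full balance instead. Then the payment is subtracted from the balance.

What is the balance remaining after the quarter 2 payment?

$2,238.37

# | Opening | Interest | Payment | End bal
1 | $2,820.08 | $90.24 | $90.24 | $2,820.08
2 | $2,820.08 | $90.24 | $671.95 | $2,238.37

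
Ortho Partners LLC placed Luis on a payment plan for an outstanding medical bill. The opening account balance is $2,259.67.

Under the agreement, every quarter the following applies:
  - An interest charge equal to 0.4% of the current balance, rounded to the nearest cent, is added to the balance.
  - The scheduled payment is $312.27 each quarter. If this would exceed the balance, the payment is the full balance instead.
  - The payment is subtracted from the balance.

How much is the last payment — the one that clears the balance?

$111.88

Quarter 1: $2,259.67 +$9.04 interest = $2,268.71; pay $312.27 → $1,956.44
Quarter 2: $1,956.44 +$7.83 interest = $1,964.27; pay $312.27 → $1,652.00
Quarter 3: $1,652.00 +$6.61 interest = $1,658.61; pay $312.27 → $1,346.34
Quarter 4: $1,346.34 +$5.39 interest = $1,351.73; pay $312.27 → $1,039.46
Quarter 5: $1,039.46 +$4.16 interest = $1,043.62; pay $312.27 → $731.35
Quarter 6: $731.35 +$2.93 interest = $734.28; pay $312.27 → $422.01
Quarter 7: $422.01 +$1.69 interest = $423.70; pay $312.27 → $111.43
Quarter 8: $111.43 +$0.45 interest = $111.88; pay $111.88 → $0.00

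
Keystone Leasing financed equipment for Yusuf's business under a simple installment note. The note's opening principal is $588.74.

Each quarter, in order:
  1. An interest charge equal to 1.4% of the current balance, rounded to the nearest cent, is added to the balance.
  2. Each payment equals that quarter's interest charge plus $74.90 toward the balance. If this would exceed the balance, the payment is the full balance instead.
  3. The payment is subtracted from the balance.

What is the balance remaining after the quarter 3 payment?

Quarter 1: opening $588.74; interest $8.24 → $596.98; payment $83.14; balance $513.84
Quarter 2: opening $513.84; interest $7.19 → $521.03; payment $82.09; balance $438.94
Quarter 3: opening $438.94; interest $6.15 → $445.09; payment $81.05; balance $364.04

$364.04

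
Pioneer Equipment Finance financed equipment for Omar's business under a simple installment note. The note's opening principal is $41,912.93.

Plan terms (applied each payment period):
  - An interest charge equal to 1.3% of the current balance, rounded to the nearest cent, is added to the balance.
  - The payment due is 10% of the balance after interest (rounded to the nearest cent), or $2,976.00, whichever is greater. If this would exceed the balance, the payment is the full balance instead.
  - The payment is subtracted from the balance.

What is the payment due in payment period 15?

Payment period 1: opening $41,912.93; interest $544.87 → $42,457.80; payment $4,245.78; balance $38,212.02
Payment period 2: opening $38,212.02; interest $496.76 → $38,708.78; payment $3,870.88; balance $34,837.90
Payment period 3: opening $34,837.90; interest $452.89 → $35,290.79; payment $3,529.08; balance $31,761.71
Payment period 4: opening $31,761.71; interest $412.90 → $32,174.61; payment $3,217.46; balance $28,957.15
Payment period 5: opening $28,957.15; interest $376.44 → $29,333.59; payment $2,976.00; balance $26,357.59
Payment period 6: opening $26,357.59; interest $342.65 → $26,700.24; payment $2,976.00; balance $23,724.24
Payment period 7: opening $23,724.24; interest $308.42 → $24,032.66; payment $2,976.00; balance $21,056.66
Payment period 8: opening $21,056.66; interest $273.74 → $21,330.40; payment $2,976.00; balance $18,354.40
Payment period 9: opening $18,354.40; interest $238.61 → $18,593.01; payment $2,976.00; balance $15,617.01
Payment period 10: opening $15,617.01; interest $203.02 → $15,820.03; payment $2,976.00; balance $12,844.03
Payment period 11: opening $12,844.03; interest $166.97 → $13,011.00; payment $2,976.00; balance $10,035.00
Payment period 12: opening $10,035.00; interest $130.46 → $10,165.46; payment $2,976.00; balance $7,189.46
Payment period 13: opening $7,189.46; interest $93.46 → $7,282.92; payment $2,976.00; balance $4,306.92
Payment period 14: opening $4,306.92; interest $55.99 → $4,362.91; payment $2,976.00; balance $1,386.91
Payment period 15: opening $1,386.91; interest $18.03 → $1,404.94; payment $1,404.94; balance $0.00

$1,404.94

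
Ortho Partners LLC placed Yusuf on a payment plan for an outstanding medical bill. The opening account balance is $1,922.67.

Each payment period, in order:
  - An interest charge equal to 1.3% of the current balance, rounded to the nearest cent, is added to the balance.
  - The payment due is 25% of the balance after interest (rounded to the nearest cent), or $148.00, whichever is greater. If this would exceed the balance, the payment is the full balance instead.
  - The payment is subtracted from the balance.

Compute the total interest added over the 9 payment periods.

$91.87

# | Opening | Interest | Payment | End bal
1 | $1,922.67 | $24.99 | $486.92 | $1,460.74
2 | $1,460.74 | $18.99 | $369.93 | $1,109.80
3 | $1,109.80 | $14.43 | $281.06 | $843.17
4 | $843.17 | $10.96 | $213.53 | $640.60
5 | $640.60 | $8.33 | $162.23 | $486.70
6 | $486.70 | $6.33 | $148.00 | $345.03
7 | $345.03 | $4.49 | $148.00 | $201.52
8 | $201.52 | $2.62 | $148.00 | $56.14
9 | $56.14 | $0.73 | $56.87 | $0.00
Total interest: $24.99 + $18.99 + $14.43 + $10.96 + $8.33 + $6.33 + $4.49 + $2.62 + $0.73 = $91.87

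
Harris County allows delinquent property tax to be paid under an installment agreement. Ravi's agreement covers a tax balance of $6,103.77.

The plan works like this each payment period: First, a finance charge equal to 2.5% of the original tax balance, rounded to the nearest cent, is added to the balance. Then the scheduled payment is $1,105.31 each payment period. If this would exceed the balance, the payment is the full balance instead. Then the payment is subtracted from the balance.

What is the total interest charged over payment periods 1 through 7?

Payment period 1: opening $6,103.77; interest $152.59 → $6,256.36; payment $1,105.31; balance $5,151.05
Payment period 2: opening $5,151.05; interest $152.59 → $5,303.64; payment $1,105.31; balance $4,198.33
Payment period 3: opening $4,198.33; interest $152.59 → $4,350.92; payment $1,105.31; balance $3,245.61
Payment period 4: opening $3,245.61; interest $152.59 → $3,398.20; payment $1,105.31; balance $2,292.89
Payment period 5: opening $2,292.89; interest $152.59 → $2,445.48; payment $1,105.31; balance $1,340.17
Payment period 6: opening $1,340.17; interest $152.59 → $1,492.76; payment $1,105.31; balance $387.45
Payment period 7: opening $387.45; interest $152.59 → $540.04; payment $540.04; balance $0.00
Total interest: $152.59 + $152.59 + $152.59 + $152.59 + $152.59 + $152.59 + $152.59 = $1,068.13

$1,068.13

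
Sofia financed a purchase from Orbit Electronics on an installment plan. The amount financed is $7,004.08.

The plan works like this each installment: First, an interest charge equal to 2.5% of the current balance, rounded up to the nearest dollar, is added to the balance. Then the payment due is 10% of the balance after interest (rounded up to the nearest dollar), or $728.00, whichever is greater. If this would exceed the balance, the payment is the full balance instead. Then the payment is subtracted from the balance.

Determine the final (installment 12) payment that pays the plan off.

Installment 1: opening $7,004.08; interest $176.00 → $7,180.08; payment $728.00; balance $6,452.08
Installment 2: opening $6,452.08; interest $162.00 → $6,614.08; payment $728.00; balance $5,886.08
Installment 3: opening $5,886.08; interest $148.00 → $6,034.08; payment $728.00; balance $5,306.08
Installment 4: opening $5,306.08; interest $133.00 → $5,439.08; payment $728.00; balance $4,711.08
Installment 5: opening $4,711.08; interest $118.00 → $4,829.08; payment $728.00; balance $4,101.08
Installment 6: opening $4,101.08; interest $103.00 → $4,204.08; payment $728.00; balance $3,476.08
Installment 7: opening $3,476.08; interest $87.00 → $3,563.08; payment $728.00; balance $2,835.08
Installment 8: opening $2,835.08; interest $71.00 → $2,906.08; payment $728.00; balance $2,178.08
Installment 9: opening $2,178.08; interest $55.00 → $2,233.08; payment $728.00; balance $1,505.08
Installment 10: opening $1,505.08; interest $38.00 → $1,543.08; payment $728.00; balance $815.08
Installment 11: opening $815.08; interest $21.00 → $836.08; payment $728.00; balance $108.08
Installment 12: opening $108.08; interest $3.00 → $111.08; payment $111.08; balance $0.00

$111.08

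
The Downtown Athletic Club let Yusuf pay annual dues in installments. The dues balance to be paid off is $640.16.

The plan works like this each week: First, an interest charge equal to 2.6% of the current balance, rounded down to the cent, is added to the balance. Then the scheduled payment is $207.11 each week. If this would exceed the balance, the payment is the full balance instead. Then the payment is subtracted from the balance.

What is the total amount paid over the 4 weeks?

Week 1: opening $640.16; interest $16.64 → $656.80; payment $207.11; balance $449.69
Week 2: opening $449.69; interest $11.69 → $461.38; payment $207.11; balance $254.27
Week 3: opening $254.27; interest $6.61 → $260.88; payment $207.11; balance $53.77
Week 4: opening $53.77; interest $1.39 → $55.16; payment $55.16; balance $0.00
Total paid: $676.49

$676.49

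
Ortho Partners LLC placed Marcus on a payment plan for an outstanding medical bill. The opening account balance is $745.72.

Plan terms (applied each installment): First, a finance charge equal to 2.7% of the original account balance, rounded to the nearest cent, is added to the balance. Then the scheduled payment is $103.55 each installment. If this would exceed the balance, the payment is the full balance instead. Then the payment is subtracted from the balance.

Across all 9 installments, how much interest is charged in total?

Installment 1: opening $745.72; interest $20.13 → $765.85; payment $103.55; balance $662.30
Installment 2: opening $662.30; interest $20.13 → $682.43; payment $103.55; balance $578.88
Installment 3: opening $578.88; interest $20.13 → $599.01; payment $103.55; balance $495.46
Installment 4: opening $495.46; interest $20.13 → $515.59; payment $103.55; balance $412.04
Installment 5: opening $412.04; interest $20.13 → $432.17; payment $103.55; balance $328.62
Installment 6: opening $328.62; interest $20.13 → $348.75; payment $103.55; balance $245.20
Installment 7: opening $245.20; interest $20.13 → $265.33; payment $103.55; balance $161.78
Installment 8: opening $161.78; interest $20.13 → $181.91; payment $103.55; balance $78.36
Installment 9: opening $78.36; interest $20.13 → $98.49; payment $98.49; balance $0.00
Total interest: $20.13 + $20.13 + $20.13 + $20.13 + $20.13 + $20.13 + $20.13 + $20.13 + $20.13 = $181.17

$181.17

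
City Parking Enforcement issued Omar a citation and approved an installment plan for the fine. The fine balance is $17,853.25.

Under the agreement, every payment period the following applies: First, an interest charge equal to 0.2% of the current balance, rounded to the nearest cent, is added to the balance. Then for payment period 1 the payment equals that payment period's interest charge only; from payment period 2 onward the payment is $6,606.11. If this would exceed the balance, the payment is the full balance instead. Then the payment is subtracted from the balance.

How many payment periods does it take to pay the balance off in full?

4

# | Opening | Interest | Payment | End bal
1 | $17,853.25 | $35.71 | $35.71 | $17,853.25
2 | $17,853.25 | $35.71 | $6,606.11 | $11,282.85
3 | $11,282.85 | $22.57 | $6,606.11 | $4,699.31
4 | $4,699.31 | $9.40 | $4,708.71 | $0.00
Balance reaches $0.00 in payment period 4.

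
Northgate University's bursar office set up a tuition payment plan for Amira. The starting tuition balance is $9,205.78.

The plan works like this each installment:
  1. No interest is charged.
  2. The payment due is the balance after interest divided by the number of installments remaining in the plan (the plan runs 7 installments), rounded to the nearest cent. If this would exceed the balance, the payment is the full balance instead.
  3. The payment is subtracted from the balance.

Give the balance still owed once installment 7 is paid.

$0.00

Installment 1: $9,205.78 − $1,315.11 → $7,890.67
Installment 2: $7,890.67 − $1,315.11 → $6,575.56
Installment 3: $6,575.56 − $1,315.11 → $5,260.45
Installment 4: $5,260.45 − $1,315.11 → $3,945.34
Installment 5: $3,945.34 − $1,315.11 → $2,630.23
Installment 6: $2,630.23 − $1,315.12 → $1,315.11
Installment 7: $1,315.11 − $1,315.11 → $0.00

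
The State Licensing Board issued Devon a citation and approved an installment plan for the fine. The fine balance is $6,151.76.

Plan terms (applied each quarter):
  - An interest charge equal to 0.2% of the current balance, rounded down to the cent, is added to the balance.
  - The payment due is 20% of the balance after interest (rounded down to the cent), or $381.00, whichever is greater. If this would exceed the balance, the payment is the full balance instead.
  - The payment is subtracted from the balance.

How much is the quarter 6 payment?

# | Opening | Interest | Payment | End bal
1 | $6,151.76 | $12.30 | $1,232.81 | $4,931.25
2 | $4,931.25 | $9.86 | $988.22 | $3,952.89
3 | $3,952.89 | $7.90 | $792.15 | $3,168.64
4 | $3,168.64 | $6.33 | $634.99 | $2,539.98
5 | $2,539.98 | $5.07 | $509.01 | $2,036.04
6 | $2,036.04 | $4.07 | $408.02 | $1,632.09

$408.02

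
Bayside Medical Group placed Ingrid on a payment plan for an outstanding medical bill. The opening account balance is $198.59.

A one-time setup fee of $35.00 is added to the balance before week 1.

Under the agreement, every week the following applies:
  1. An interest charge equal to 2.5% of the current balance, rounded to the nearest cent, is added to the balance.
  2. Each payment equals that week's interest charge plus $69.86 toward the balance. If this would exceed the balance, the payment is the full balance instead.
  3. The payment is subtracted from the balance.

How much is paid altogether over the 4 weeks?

Week 1: $233.59 +$5.84 interest = $239.43; pay $75.70 → $163.73
Week 2: $163.73 +$4.09 interest = $167.82; pay $73.95 → $93.87
Week 3: $93.87 +$2.35 interest = $96.22; pay $72.21 → $24.01
Week 4: $24.01 +$0.60 interest = $24.61; pay $24.61 → $0.00
Total paid: $246.47

$246.47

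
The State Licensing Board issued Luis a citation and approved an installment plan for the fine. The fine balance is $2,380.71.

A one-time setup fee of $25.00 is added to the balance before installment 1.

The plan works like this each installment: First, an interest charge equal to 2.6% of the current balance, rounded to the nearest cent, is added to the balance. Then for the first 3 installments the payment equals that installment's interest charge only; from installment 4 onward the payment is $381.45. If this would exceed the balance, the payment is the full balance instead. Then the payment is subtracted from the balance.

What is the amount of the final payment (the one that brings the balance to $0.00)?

Installment 1: $2,405.71 +$62.55 interest = $2,468.26; pay $62.55 → $2,405.71
Installment 2: $2,405.71 +$62.55 interest = $2,468.26; pay $62.55 → $2,405.71
Installment 3: $2,405.71 +$62.55 interest = $2,468.26; pay $62.55 → $2,405.71
Installment 4: $2,405.71 +$62.55 interest = $2,468.26; pay $381.45 → $2,086.81
Installment 5: $2,086.81 +$54.26 interest = $2,141.07; pay $381.45 → $1,759.62
Installment 6: $1,759.62 +$45.75 interest = $1,805.37; pay $381.45 → $1,423.92
Installment 7: $1,423.92 +$37.02 interest = $1,460.94; pay $381.45 → $1,079.49
Installment 8: $1,079.49 +$28.07 interest = $1,107.56; pay $381.45 → $726.11
Installment 9: $726.11 +$18.88 interest = $744.99; pay $381.45 → $363.54
Installment 10: $363.54 +$9.45 interest = $372.99; pay $372.99 → $0.00

$372.99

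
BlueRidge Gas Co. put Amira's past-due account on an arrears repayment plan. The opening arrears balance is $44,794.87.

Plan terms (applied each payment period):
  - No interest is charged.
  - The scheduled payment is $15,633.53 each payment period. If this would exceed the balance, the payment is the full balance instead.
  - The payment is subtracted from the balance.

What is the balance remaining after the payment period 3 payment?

Payment period 1: $44,794.87 − $15,633.53 → $29,161.34
Payment period 2: $29,161.34 − $15,633.53 → $13,527.81
Payment period 3: $13,527.81 − $13,527.81 → $0.00

$0.00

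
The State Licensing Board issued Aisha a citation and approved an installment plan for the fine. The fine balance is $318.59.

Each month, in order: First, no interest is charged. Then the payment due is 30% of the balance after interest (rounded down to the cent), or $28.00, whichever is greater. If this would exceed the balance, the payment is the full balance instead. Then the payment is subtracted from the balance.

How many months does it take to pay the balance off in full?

# | Opening | Payment | End bal
1 | $318.59 | $95.57 | $223.02
2 | $223.02 | $66.90 | $156.12
3 | $156.12 | $46.83 | $109.29
4 | $109.29 | $32.78 | $76.51
5 | $76.51 | $28.00 | $48.51
6 | $48.51 | $28.00 | $20.51
7 | $20.51 | $20.51 | $0.00
Balance reaches $0.00 in month 7.

7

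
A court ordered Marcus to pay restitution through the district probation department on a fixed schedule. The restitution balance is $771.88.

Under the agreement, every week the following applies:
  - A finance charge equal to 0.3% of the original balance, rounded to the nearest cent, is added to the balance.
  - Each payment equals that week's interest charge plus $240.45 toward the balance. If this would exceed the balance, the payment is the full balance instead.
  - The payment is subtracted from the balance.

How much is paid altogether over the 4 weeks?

Week 1: $771.88 +$2.32 interest = $774.20; pay $242.77 → $531.43
Week 2: $531.43 +$2.32 interest = $533.75; pay $242.77 → $290.98
Week 3: $290.98 +$2.32 interest = $293.30; pay $242.77 → $50.53
Week 4: $50.53 +$2.32 interest = $52.85; pay $52.85 → $0.00
Total paid: $781.16

$781.16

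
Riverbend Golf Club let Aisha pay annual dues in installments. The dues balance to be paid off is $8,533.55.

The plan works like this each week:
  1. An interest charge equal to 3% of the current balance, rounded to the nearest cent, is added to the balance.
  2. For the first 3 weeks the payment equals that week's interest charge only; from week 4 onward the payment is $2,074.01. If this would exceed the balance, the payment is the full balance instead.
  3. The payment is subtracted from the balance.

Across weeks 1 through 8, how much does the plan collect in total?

$10,019.61

Week 1: $8,533.55 +$256.01 interest = $8,789.56; pay $256.01 → $8,533.55
Week 2: $8,533.55 +$256.01 interest = $8,789.56; pay $256.01 → $8,533.55
Week 3: $8,533.55 +$256.01 interest = $8,789.56; pay $256.01 → $8,533.55
Week 4: $8,533.55 +$256.01 interest = $8,789.56; pay $2,074.01 → $6,715.55
Week 5: $6,715.55 +$201.47 interest = $6,917.02; pay $2,074.01 → $4,843.01
Week 6: $4,843.01 +$145.29 interest = $4,988.30; pay $2,074.01 → $2,914.29
Week 7: $2,914.29 +$87.43 interest = $3,001.72; pay $2,074.01 → $927.71
Week 8: $927.71 +$27.83 interest = $955.54; pay $955.54 → $0.00
Total paid: $10,019.61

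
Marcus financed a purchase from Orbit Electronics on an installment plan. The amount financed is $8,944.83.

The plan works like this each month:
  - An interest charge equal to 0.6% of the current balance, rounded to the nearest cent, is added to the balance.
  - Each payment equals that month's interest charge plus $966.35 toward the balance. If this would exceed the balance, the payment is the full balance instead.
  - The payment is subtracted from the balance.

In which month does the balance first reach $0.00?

10

# | Opening | Interest | Payment | End bal
1 | $8,944.83 | $53.67 | $1,020.02 | $7,978.48
2 | $7,978.48 | $47.87 | $1,014.22 | $7,012.13
3 | $7,012.13 | $42.07 | $1,008.42 | $6,045.78
4 | $6,045.78 | $36.27 | $1,002.62 | $5,079.43
5 | $5,079.43 | $30.48 | $996.83 | $4,113.08
6 | $4,113.08 | $24.68 | $991.03 | $3,146.73
7 | $3,146.73 | $18.88 | $985.23 | $2,180.38
8 | $2,180.38 | $13.08 | $979.43 | $1,214.03
9 | $1,214.03 | $7.28 | $973.63 | $247.68
10 | $247.68 | $1.49 | $249.17 | $0.00
Balance reaches $0.00 in month 10.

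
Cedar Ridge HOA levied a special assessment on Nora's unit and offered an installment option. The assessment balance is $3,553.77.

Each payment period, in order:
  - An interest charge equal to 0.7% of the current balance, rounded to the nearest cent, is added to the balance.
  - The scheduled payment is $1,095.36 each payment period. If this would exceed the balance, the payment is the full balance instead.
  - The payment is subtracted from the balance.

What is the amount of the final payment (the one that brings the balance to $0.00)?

$322.03

# | Opening | Interest | Payment | End bal
1 | $3,553.77 | $24.88 | $1,095.36 | $2,483.29
2 | $2,483.29 | $17.38 | $1,095.36 | $1,405.31
3 | $1,405.31 | $9.84 | $1,095.36 | $319.79
4 | $319.79 | $2.24 | $322.03 | $0.00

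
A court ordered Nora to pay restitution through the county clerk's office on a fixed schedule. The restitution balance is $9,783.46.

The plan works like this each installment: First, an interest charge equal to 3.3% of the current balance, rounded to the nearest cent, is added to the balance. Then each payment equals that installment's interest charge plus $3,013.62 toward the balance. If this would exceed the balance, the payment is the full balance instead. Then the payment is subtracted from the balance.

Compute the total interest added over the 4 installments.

# | Opening | Interest | Payment | End bal
1 | $9,783.46 | $322.85 | $3,336.47 | $6,769.84
2 | $6,769.84 | $223.40 | $3,237.02 | $3,756.22
3 | $3,756.22 | $123.96 | $3,137.58 | $742.60
4 | $742.60 | $24.51 | $767.11 | $0.00
Total interest: $322.85 + $223.40 + $123.96 + $24.51 = $694.72

$694.72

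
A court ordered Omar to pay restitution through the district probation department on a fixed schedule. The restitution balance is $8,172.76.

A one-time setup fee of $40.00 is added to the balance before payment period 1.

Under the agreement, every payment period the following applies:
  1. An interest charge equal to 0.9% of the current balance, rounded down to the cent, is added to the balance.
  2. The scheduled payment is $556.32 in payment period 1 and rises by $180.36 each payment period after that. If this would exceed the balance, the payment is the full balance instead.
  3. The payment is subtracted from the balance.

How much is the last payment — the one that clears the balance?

$906.52

Payment period 1: opening $8,212.76; interest $73.91 → $8,286.67; payment $556.32; balance $7,730.35
Payment period 2: opening $7,730.35; interest $69.57 → $7,799.92; payment $736.68; balance $7,063.24
Payment period 3: opening $7,063.24; interest $63.56 → $7,126.80; payment $917.04; balance $6,209.76
Payment period 4: opening $6,209.76; interest $55.88 → $6,265.64; payment $1,097.40; balance $5,168.24
Payment period 5: opening $5,168.24; interest $46.51 → $5,214.75; payment $1,277.76; balance $3,936.99
Payment period 6: opening $3,936.99; interest $35.43 → $3,972.42; payment $1,458.12; balance $2,514.30
Payment period 7: opening $2,514.30; interest $22.62 → $2,536.92; payment $1,638.48; balance $898.44
Payment period 8: opening $898.44; interest $8.08 → $906.52; payment $906.52; balance $0.00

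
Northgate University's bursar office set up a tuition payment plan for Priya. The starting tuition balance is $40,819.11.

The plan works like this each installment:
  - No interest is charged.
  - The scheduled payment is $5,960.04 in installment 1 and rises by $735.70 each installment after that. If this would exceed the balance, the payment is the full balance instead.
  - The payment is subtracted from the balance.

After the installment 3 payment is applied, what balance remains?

# | Opening | Payment | End bal
1 | $40,819.11 | $5,960.04 | $34,859.07
2 | $34,859.07 | $6,695.74 | $28,163.33
3 | $28,163.33 | $7,431.44 | $20,731.89

$20,731.89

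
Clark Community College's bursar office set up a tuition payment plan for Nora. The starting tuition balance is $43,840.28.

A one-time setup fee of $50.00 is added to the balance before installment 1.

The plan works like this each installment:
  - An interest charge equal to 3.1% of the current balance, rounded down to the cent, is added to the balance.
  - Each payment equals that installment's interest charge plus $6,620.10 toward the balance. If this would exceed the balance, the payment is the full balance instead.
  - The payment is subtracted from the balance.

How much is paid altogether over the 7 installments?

# | Opening | Interest | Payment | End bal
1 | $43,890.28 | $1,360.59 | $7,980.69 | $37,270.18
2 | $37,270.18 | $1,155.37 | $7,775.47 | $30,650.08
3 | $30,650.08 | $950.15 | $7,570.25 | $24,029.98
4 | $24,029.98 | $744.92 | $7,365.02 | $17,409.88
5 | $17,409.88 | $539.70 | $7,159.80 | $10,789.78
6 | $10,789.78 | $334.48 | $6,954.58 | $4,169.68
7 | $4,169.68 | $129.26 | $4,298.94 | $0.00
Total paid: $49,104.75

$49,104.75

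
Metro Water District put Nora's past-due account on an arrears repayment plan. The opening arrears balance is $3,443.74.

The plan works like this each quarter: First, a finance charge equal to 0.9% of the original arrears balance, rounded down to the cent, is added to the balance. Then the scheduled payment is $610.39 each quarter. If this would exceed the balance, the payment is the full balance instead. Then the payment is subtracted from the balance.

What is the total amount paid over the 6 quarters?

$3,629.68

# | Opening | Interest | Payment | End bal
1 | $3,443.74 | $30.99 | $610.39 | $2,864.34
2 | $2,864.34 | $30.99 | $610.39 | $2,284.94
3 | $2,284.94 | $30.99 | $610.39 | $1,705.54
4 | $1,705.54 | $30.99 | $610.39 | $1,126.14
5 | $1,126.14 | $30.99 | $610.39 | $546.74
6 | $546.74 | $30.99 | $577.73 | $0.00
Total paid: $3,629.68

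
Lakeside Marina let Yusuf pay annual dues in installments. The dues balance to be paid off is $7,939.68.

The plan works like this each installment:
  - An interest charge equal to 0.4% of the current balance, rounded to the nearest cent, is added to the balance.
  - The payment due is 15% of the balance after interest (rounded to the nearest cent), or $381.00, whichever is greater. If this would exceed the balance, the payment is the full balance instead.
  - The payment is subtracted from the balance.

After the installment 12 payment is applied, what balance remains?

$736.48

# | Opening | Interest | Payment | End bal
1 | $7,939.68 | $31.76 | $1,195.72 | $6,775.72
2 | $6,775.72 | $27.10 | $1,020.42 | $5,782.40
3 | $5,782.40 | $23.13 | $870.83 | $4,934.70
4 | $4,934.70 | $19.74 | $743.17 | $4,211.27
5 | $4,211.27 | $16.85 | $634.22 | $3,593.90
6 | $3,593.90 | $14.38 | $541.24 | $3,067.04
7 | $3,067.04 | $12.27 | $461.90 | $2,617.41
8 | $2,617.41 | $10.47 | $394.18 | $2,233.70
9 | $2,233.70 | $8.93 | $381.00 | $1,861.63
10 | $1,861.63 | $7.45 | $381.00 | $1,488.08
11 | $1,488.08 | $5.95 | $381.00 | $1,113.03
12 | $1,113.03 | $4.45 | $381.00 | $736.48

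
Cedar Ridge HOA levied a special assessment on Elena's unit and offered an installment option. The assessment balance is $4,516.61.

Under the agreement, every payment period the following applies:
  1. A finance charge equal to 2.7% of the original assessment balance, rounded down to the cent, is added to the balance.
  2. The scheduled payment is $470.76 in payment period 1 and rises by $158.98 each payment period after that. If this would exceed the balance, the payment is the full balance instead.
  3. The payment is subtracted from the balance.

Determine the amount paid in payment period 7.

Payment period 1: opening $4,516.61; interest $121.94 → $4,638.55; payment $470.76; balance $4,167.79
Payment period 2: opening $4,167.79; interest $121.94 → $4,289.73; payment $629.74; balance $3,659.99
Payment period 3: opening $3,659.99; interest $121.94 → $3,781.93; payment $788.72; balance $2,993.21
Payment period 4: opening $2,993.21; interest $121.94 → $3,115.15; payment $947.70; balance $2,167.45
Payment period 5: opening $2,167.45; interest $121.94 → $2,289.39; payment $1,106.68; balance $1,182.71
Payment period 6: opening $1,182.71; interest $121.94 → $1,304.65; payment $1,265.66; balance $38.99
Payment period 7: opening $38.99; interest $121.94 → $160.93; payment $160.93; balance $0.00

$160.93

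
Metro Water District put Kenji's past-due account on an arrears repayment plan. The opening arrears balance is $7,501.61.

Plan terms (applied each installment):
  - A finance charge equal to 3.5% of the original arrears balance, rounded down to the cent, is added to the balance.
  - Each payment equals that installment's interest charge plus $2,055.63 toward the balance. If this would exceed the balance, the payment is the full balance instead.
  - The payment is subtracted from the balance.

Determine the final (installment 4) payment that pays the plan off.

$1,597.27

# | Opening | Interest | Payment | End bal
1 | $7,501.61 | $262.55 | $2,318.18 | $5,445.98
2 | $5,445.98 | $262.55 | $2,318.18 | $3,390.35
3 | $3,390.35 | $262.55 | $2,318.18 | $1,334.72
4 | $1,334.72 | $262.55 | $1,597.27 | $0.00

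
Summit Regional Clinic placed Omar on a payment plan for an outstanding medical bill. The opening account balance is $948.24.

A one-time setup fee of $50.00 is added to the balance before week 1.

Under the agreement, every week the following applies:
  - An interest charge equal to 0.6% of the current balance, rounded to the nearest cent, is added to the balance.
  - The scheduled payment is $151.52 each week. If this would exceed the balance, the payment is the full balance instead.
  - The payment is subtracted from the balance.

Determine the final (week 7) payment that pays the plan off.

$112.53

Week 1: $998.24 +$5.99 interest = $1,004.23; pay $151.52 → $852.71
Week 2: $852.71 +$5.12 interest = $857.83; pay $151.52 → $706.31
Week 3: $706.31 +$4.24 interest = $710.55; pay $151.52 → $559.03
Week 4: $559.03 +$3.35 interest = $562.38; pay $151.52 → $410.86
Week 5: $410.86 +$2.47 interest = $413.33; pay $151.52 → $261.81
Week 6: $261.81 +$1.57 interest = $263.38; pay $151.52 → $111.86
Week 7: $111.86 +$0.67 interest = $112.53; pay $112.53 → $0.00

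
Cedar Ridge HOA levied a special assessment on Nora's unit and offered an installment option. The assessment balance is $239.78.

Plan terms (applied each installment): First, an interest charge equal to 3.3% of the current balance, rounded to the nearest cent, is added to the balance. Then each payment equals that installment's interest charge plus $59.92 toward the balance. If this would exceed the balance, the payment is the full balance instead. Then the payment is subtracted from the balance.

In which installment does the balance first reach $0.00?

5

Installment 1: $239.78 +$7.91 interest = $247.69; pay $67.83 → $179.86
Installment 2: $179.86 +$5.94 interest = $185.80; pay $65.86 → $119.94
Installment 3: $119.94 +$3.96 interest = $123.90; pay $63.88 → $60.02
Installment 4: $60.02 +$1.98 interest = $62.00; pay $61.90 → $0.10
Installment 5: $0.10 +$0.00 interest = $0.10; pay $0.10 → $0.00
Balance reaches $0.00 in installment 5.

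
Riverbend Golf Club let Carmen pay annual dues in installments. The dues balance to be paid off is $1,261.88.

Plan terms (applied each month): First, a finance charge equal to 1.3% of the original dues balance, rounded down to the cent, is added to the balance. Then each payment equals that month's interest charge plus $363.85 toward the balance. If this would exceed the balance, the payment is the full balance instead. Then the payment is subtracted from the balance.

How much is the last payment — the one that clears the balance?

Month 1: $1,261.88 +$16.40 interest = $1,278.28; pay $380.25 → $898.03
Month 2: $898.03 +$16.40 interest = $914.43; pay $380.25 → $534.18
Month 3: $534.18 +$16.40 interest = $550.58; pay $380.25 → $170.33
Month 4: $170.33 +$16.40 interest = $186.73; pay $186.73 → $0.00

$186.73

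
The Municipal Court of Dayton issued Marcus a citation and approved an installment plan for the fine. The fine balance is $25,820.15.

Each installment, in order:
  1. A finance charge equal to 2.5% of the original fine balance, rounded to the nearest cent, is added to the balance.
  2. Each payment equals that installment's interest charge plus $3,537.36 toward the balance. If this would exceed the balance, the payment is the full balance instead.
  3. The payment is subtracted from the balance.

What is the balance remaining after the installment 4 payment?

$11,670.71

Installment 1: $25,820.15 +$645.50 interest = $26,465.65; pay $4,182.86 → $22,282.79
Installment 2: $22,282.79 +$645.50 interest = $22,928.29; pay $4,182.86 → $18,745.43
Installment 3: $18,745.43 +$645.50 interest = $19,390.93; pay $4,182.86 → $15,208.07
Installment 4: $15,208.07 +$645.50 interest = $15,853.57; pay $4,182.86 → $11,670.71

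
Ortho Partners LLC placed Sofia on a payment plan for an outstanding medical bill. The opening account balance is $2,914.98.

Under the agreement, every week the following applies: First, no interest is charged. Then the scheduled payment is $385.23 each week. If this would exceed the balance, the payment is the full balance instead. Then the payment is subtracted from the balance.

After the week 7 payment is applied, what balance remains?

$218.37

Week 1: opening $2,914.98; payment $385.23; balance $2,529.75
Week 2: opening $2,529.75; payment $385.23; balance $2,144.52
Week 3: opening $2,144.52; payment $385.23; balance $1,759.29
Week 4: opening $1,759.29; payment $385.23; balance $1,374.06
Week 5: opening $1,374.06; payment $385.23; balance $988.83
Week 6: opening $988.83; payment $385.23; balance $603.60
Week 7: opening $603.60; payment $385.23; balance $218.37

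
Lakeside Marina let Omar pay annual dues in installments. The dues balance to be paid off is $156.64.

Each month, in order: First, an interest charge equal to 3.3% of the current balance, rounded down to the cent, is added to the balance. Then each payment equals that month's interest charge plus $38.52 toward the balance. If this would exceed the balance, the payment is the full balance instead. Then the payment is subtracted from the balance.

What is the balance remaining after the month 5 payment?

$0.00

# | Opening | Interest | Payment | End bal
1 | $156.64 | $5.16 | $43.68 | $118.12
2 | $118.12 | $3.89 | $42.41 | $79.60
3 | $79.60 | $2.62 | $41.14 | $41.08
4 | $41.08 | $1.35 | $39.87 | $2.56
5 | $2.56 | $0.08 | $2.64 | $0.00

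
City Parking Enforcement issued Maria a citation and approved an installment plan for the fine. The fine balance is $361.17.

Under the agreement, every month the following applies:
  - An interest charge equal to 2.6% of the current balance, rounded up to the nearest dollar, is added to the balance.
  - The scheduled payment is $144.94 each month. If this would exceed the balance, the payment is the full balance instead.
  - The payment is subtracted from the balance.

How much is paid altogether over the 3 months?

Month 1: $361.17 +$10.00 interest = $371.17; pay $144.94 → $226.23
Month 2: $226.23 +$6.00 interest = $232.23; pay $144.94 → $87.29
Month 3: $87.29 +$3.00 interest = $90.29; pay $90.29 → $0.00
Total paid: $380.17

$380.17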